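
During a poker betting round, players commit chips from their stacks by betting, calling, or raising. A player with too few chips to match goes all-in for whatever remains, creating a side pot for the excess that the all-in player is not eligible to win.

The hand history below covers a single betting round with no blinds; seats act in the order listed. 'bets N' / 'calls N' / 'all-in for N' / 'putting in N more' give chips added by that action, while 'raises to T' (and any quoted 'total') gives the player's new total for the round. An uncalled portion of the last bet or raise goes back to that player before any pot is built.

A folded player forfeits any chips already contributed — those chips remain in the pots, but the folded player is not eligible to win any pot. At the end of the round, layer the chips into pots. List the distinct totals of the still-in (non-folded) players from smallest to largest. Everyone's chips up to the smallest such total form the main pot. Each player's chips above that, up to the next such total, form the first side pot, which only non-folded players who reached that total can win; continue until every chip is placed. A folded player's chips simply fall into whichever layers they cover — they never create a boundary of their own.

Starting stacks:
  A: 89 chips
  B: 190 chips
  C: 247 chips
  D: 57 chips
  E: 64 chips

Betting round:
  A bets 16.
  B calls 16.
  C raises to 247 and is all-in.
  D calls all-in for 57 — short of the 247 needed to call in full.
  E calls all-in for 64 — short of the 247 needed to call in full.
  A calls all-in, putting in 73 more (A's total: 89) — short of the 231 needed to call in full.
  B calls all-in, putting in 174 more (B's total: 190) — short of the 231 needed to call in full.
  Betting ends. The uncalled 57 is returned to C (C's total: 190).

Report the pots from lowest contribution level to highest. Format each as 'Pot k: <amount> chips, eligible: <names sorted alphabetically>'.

Contributions (after 57 returned to C): A=89, B=190, C=190, D=57, E=64
Pot levels (distinct totals of non-folded players): 57, 64, 89, 190
Layer 1-57: 57 each from A, B, C, D, E = 57*5 = 285 chips; eligible A, B, C, D, E
Layer 58-64: 7 each from A, B, C, E = 7*4 = 28 chips; eligible A, B, C, E
Layer 65-89: 25 each from A, B, C = 25*3 = 75 chips; eligible A, B, C
Layer 90-190: 101 each from B, C = 101*2 = 202 chips; eligible B, C

Pot 1: 285 chips, eligible: A, B, C, D, E
Pot 2: 28 chips, eligible: A, B, C, E
Pot 3: 75 chips, eligible: A, B, C
Pot 4: 202 chips, eligible: B, C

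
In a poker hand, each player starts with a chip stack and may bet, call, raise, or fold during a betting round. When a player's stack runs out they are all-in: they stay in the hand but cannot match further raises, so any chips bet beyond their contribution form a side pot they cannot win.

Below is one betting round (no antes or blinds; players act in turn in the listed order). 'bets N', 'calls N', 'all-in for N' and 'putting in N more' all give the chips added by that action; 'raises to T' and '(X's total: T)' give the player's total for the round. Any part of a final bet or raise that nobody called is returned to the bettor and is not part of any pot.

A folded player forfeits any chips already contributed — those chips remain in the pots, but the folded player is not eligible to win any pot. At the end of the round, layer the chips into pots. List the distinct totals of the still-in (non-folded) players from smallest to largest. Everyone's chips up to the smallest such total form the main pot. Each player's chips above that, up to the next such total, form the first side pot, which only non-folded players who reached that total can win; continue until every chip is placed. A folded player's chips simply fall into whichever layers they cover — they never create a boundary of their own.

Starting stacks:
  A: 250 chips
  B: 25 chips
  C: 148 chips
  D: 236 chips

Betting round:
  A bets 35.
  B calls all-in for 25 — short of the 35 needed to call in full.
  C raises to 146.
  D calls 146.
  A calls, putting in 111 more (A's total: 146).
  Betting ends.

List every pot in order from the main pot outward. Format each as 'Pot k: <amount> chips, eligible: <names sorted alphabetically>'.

Pot 1: 100 chips, eligible: A, B, C, D
Pot 2: 363 chips, eligible: A, C, D

Derivation:
Contributions: A=146, B=25, C=146, D=146
Pot levels (distinct totals of non-folded players): 25, 146
Layer 1-25: 25 each from A, B, C, D = 25*4 = 100 chips; eligible A, B, C, D
Layer 26-146: 121 each from A, C, D = 121*3 = 363 chips; eligible A, C, D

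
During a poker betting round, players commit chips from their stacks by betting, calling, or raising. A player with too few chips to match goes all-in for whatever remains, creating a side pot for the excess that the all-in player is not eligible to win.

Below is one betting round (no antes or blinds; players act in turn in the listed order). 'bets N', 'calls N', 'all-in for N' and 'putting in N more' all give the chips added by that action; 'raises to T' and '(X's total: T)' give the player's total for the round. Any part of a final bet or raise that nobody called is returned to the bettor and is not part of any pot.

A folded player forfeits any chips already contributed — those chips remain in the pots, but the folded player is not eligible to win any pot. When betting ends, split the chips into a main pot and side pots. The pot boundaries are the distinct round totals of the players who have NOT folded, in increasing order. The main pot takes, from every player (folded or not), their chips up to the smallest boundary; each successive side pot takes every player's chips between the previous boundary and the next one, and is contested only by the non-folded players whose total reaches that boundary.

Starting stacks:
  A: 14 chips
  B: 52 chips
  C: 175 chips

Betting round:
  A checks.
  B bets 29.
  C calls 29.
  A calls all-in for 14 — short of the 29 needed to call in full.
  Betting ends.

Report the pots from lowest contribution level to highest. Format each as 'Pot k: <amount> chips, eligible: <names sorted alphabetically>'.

Contributions: A=14, B=29, C=29
Pot levels (distinct totals of non-folded players): 14, 29
Layer 1-14: 14 each from A, B, C = 14*3 = 42 chips; eligible A, B, C
Layer 15-29: 15 each from B, C = 15*2 = 30 chips; eligible B, C

Pot 1: 42 chips, eligible: A, B, C
Pot 2: 30 chips, eligible: B, C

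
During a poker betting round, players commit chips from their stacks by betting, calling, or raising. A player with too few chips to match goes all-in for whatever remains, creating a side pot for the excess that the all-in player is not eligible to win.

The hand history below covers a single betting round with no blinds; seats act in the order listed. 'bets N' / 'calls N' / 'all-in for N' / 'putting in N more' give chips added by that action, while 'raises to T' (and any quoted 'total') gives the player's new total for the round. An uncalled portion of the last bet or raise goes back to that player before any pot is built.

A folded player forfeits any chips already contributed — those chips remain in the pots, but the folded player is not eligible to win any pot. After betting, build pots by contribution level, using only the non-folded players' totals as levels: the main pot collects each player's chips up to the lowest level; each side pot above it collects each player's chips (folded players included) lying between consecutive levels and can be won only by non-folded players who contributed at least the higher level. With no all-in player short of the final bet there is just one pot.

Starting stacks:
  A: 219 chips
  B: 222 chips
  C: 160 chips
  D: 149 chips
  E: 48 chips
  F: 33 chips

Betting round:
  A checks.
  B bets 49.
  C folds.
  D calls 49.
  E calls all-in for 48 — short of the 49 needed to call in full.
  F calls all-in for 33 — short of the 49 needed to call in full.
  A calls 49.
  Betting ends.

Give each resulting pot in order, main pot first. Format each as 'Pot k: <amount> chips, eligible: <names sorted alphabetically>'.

Contributions: A=49, B=49, D=49, E=48, F=33
Folded: C
Pot levels (distinct totals of non-folded players): 33, 48, 49
Layer 1-33: 33 each from A, B, D, E, F = 33*5 = 165 chips; eligible A, B, D, E, F
Layer 34-48: 15 each from A, B, D, E = 15*4 = 60 chips; eligible A, B, D, E
Layer 49-49: 1 each from A, B, D = 1*3 = 3 chips; eligible A, B, D

Pot 1: 165 chips, eligible: A, B, D, E, F
Pot 2: 60 chips, eligible: A, B, D, E
Pot 3: 3 chips, eligible: A, B, D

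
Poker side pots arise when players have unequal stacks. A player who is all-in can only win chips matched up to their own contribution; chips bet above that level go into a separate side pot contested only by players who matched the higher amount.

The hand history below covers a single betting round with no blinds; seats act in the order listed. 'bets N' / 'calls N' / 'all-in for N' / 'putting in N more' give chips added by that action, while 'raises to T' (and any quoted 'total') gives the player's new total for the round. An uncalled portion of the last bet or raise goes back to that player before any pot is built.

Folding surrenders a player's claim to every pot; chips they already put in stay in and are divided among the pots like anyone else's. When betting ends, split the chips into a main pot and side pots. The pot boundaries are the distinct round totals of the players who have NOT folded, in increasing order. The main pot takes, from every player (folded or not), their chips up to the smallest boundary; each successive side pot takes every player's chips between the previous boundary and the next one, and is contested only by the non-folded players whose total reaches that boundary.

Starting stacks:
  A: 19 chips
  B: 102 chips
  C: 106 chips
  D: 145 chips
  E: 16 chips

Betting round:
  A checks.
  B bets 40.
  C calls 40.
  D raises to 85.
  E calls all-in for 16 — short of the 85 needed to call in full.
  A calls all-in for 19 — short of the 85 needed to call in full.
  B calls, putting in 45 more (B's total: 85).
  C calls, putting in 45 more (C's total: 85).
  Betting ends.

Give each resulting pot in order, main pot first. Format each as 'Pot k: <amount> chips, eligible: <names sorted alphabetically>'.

Pot 1: 80 chips, eligible: A, B, C, D, E
Pot 2: 12 chips, eligible: A, B, C, D
Pot 3: 198 chips, eligible: B, C, D

Derivation:
Contributions: A=19, B=85, C=85, D=85, E=16
Pot levels (distinct totals of non-folded players): 16, 19, 85
Layer 1-16: 16 each from A, B, C, D, E = 16*5 = 80 chips; eligible A, B, C, D, E
Layer 17-19: 3 each from A, B, C, D = 3*4 = 12 chips; eligible A, B, C, D
Layer 20-85: 66 each from B, C, D = 66*3 = 198 chips; eligible B, C, D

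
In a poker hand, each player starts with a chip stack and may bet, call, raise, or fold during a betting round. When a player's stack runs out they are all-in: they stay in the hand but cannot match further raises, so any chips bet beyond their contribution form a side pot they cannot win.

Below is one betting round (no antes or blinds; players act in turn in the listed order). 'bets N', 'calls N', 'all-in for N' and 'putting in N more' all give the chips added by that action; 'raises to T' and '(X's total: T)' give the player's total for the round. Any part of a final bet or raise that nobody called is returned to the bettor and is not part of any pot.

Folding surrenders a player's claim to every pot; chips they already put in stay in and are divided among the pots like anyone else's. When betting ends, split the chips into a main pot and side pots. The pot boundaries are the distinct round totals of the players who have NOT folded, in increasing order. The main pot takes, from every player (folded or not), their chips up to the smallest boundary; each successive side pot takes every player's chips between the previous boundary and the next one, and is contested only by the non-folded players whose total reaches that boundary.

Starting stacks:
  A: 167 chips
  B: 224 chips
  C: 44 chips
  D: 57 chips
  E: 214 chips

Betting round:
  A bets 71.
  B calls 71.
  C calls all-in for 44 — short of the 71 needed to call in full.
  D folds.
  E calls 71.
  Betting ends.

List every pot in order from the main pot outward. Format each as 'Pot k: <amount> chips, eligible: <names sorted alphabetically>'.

Contributions: A=71, B=71, C=44, E=71
Folded: D
Pot levels (distinct totals of non-folded players): 44, 71
Layer 1-44: 44 each from A, B, C, E = 44*4 = 176 chips; eligible A, B, C, E
Layer 45-71: 27 each from A, B, E = 27*3 = 81 chips; eligible A, B, E

Pot 1: 176 chips, eligible: A, B, C, E
Pot 2: 81 chips, eligible: A, B, E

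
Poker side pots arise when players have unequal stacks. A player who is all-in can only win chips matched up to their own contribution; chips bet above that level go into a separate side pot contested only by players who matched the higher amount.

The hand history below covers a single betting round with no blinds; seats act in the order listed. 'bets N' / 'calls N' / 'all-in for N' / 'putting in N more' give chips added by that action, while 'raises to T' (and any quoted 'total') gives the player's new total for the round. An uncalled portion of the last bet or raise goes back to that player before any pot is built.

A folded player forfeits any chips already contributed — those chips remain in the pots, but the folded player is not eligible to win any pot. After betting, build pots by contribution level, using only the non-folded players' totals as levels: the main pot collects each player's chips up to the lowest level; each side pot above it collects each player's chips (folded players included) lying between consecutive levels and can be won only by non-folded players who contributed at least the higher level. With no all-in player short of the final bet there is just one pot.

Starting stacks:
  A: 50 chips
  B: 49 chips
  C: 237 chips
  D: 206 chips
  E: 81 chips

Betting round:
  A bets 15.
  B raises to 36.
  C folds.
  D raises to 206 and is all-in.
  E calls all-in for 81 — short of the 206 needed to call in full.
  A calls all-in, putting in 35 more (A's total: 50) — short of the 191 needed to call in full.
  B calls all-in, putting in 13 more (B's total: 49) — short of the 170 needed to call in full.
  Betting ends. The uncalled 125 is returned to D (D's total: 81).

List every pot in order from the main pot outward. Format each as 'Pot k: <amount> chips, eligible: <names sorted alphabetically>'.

Pot 1: 196 chips, eligible: A, B, D, E
Pot 2: 3 chips, eligible: A, D, E
Pot 3: 62 chips, eligible: D, E

Derivation:
Contributions (after 125 returned to D): A=50, B=49, D=81, E=81
Folded: C
Pot levels (distinct totals of non-folded players): 49, 50, 81
Layer 1-49: 49 each from A, B, D, E = 49*4 = 196 chips; eligible A, B, D, E
Layer 50-50: 1 each from A, D, E = 1*3 = 3 chips; eligible A, D, E
Layer 51-81: 31 each from D, E = 31*2 = 62 chips; eligible D, E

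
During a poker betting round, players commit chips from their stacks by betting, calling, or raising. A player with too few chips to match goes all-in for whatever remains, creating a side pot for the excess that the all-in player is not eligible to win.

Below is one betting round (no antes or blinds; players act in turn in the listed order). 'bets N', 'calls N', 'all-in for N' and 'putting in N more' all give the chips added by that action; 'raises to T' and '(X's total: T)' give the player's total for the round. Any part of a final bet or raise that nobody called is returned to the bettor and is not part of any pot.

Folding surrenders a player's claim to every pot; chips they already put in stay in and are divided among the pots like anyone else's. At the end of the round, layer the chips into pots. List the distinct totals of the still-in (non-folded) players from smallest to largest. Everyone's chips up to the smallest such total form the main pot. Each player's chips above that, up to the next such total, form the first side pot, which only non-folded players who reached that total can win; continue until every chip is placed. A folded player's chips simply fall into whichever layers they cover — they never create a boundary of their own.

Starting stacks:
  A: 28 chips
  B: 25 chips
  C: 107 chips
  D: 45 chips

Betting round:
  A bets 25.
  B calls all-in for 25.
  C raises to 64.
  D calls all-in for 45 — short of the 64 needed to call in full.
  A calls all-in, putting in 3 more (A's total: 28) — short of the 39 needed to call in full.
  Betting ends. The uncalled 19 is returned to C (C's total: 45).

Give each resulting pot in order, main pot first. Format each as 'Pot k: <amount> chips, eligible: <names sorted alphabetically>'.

Pot 1: 100 chips, eligible: A, B, C, D
Pot 2: 9 chips, eligible: A, C, D
Pot 3: 34 chips, eligible: C, D

Derivation:
Contributions (after 19 returned to C): A=28, B=25, C=45, D=45
Pot levels (distinct totals of non-folded players): 25, 28, 45
Layer 1-25: 25 each from A, B, C, D = 25*4 = 100 chips; eligible A, B, C, D
Layer 26-28: 3 each from A, C, D = 3*3 = 9 chips; eligible A, C, D
Layer 29-45: 17 each from C, D = 17*2 = 34 chips; eligible C, D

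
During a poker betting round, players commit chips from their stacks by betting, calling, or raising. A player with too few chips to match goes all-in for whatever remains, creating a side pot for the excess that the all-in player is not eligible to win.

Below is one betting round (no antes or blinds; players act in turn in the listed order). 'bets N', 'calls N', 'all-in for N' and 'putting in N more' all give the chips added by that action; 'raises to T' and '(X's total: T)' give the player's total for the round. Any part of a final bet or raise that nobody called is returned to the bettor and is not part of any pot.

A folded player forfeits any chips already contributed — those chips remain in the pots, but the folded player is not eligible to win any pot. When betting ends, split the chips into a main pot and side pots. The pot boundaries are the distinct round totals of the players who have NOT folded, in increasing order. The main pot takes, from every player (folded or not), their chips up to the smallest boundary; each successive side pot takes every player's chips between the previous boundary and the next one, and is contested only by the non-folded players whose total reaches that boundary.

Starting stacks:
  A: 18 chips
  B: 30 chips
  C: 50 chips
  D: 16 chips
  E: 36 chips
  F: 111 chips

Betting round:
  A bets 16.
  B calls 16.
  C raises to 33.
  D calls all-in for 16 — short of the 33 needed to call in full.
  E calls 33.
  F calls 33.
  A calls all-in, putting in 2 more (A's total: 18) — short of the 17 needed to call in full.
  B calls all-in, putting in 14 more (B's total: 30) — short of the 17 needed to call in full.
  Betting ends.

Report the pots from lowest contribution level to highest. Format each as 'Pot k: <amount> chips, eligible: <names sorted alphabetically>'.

Pot 1: 96 chips, eligible: A, B, C, D, E, F
Pot 2: 10 chips, eligible: A, B, C, E, F
Pot 3: 48 chips, eligible: B, C, E, F
Pot 4: 9 chips, eligible: C, E, F

Derivation:
Contributions: A=18, B=30, C=33, D=16, E=33, F=33
Pot levels (distinct totals of non-folded players): 16, 18, 30, 33
Layer 1-16: 16 each from A, B, C, D, E, F = 16*6 = 96 chips; eligible A, B, C, D, E, F
Layer 17-18: 2 each from A, B, C, E, F = 2*5 = 10 chips; eligible A, B, C, E, F
Layer 19-30: 12 each from B, C, E, F = 12*4 = 48 chips; eligible B, C, E, F
Layer 31-33: 3 each from C, E, F = 3*3 = 9 chips; eligible C, E, F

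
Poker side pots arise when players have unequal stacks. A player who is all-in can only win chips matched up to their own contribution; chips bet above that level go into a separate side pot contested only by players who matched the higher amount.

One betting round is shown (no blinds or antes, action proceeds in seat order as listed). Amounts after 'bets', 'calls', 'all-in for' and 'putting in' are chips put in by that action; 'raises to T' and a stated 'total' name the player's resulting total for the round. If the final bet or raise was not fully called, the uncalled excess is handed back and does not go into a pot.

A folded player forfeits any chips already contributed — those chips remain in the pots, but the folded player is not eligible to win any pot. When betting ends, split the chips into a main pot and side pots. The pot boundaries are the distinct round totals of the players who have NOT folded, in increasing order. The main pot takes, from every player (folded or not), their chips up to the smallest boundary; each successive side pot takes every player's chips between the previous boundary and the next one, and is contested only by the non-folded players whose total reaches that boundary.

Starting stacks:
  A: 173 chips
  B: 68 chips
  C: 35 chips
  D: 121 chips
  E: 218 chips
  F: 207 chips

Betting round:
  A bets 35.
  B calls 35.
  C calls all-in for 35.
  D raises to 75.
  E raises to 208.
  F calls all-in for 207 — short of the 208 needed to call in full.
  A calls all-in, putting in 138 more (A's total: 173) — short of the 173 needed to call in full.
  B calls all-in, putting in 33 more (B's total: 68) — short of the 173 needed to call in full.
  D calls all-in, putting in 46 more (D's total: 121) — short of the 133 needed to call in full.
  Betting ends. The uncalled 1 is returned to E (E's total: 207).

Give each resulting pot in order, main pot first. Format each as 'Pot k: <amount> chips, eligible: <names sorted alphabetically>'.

Pot 1: 210 chips, eligible: A, B, C, D, E, F
Pot 2: 165 chips, eligible: A, B, D, E, F
Pot 3: 212 chips, eligible: A, D, E, F
Pot 4: 156 chips, eligible: A, E, F
Pot 5: 68 chips, eligible: E, F

Derivation:
Contributions (after 1 returned to E): A=173, B=68, C=35, D=121, E=207, F=207
Pot levels (distinct totals of non-folded players): 35, 68, 121, 173, 207
Layer 1-35: 35 each from A, B, C, D, E, F = 35*6 = 210 chips; eligible A, B, C, D, E, F
Layer 36-68: 33 each from A, B, D, E, F = 33*5 = 165 chips; eligible A, B, D, E, F
Layer 69-121: 53 each from A, D, E, F = 53*4 = 212 chips; eligible A, D, E, F
Layer 122-173: 52 each from A, E, F = 52*3 = 156 chips; eligible A, E, F
Layer 174-207: 34 each from E, F = 34*2 = 68 chips; eligible E, F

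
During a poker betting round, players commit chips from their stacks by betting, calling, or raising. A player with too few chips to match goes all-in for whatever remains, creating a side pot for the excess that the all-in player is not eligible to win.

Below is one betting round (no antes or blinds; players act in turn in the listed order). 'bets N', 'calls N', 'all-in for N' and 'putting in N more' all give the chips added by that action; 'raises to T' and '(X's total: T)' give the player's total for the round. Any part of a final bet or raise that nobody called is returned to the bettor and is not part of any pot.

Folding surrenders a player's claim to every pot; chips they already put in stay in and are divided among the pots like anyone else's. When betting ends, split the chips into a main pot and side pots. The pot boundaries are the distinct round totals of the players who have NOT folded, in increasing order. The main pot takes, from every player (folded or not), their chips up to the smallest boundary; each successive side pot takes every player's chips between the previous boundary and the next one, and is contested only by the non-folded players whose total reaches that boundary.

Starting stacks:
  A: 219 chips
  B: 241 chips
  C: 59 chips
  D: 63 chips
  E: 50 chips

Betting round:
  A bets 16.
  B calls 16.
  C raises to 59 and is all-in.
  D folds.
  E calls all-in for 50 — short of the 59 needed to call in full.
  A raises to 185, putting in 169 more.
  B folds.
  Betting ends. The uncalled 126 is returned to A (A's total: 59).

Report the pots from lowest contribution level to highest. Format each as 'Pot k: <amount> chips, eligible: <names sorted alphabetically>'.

Contributions (after 126 returned to A): A=59, B=16, C=59, E=50
Folded: B, D
Pot levels (distinct totals of non-folded players): 50, 59
Layer 1-50: A 50 + B 16 + C 50 + E 50 = 166 chips; eligible A, C, E
Layer 51-59: 9 each from A, C = 9*2 = 18 chips; eligible A, C

Pot 1: 166 chips, eligible: A, C, E
Pot 2: 18 chips, eligible: A, C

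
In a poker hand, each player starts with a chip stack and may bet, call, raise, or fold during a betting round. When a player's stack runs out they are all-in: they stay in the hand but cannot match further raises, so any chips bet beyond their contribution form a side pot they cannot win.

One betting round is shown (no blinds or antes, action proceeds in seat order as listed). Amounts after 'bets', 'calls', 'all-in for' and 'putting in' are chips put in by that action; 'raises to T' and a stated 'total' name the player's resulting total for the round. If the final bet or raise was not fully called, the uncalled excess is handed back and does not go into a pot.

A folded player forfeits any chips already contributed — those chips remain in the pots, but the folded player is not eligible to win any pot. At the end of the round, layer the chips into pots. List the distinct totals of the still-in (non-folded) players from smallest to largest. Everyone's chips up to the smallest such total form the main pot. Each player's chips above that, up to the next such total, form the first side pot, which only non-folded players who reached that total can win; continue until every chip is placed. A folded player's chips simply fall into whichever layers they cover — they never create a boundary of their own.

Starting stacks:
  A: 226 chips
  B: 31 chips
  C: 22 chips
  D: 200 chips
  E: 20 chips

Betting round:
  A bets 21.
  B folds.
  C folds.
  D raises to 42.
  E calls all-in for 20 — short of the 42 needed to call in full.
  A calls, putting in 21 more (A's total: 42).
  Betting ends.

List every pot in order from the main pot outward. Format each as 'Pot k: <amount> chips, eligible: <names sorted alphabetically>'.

Pot 1: 60 chips, eligible: A, D, E
Pot 2: 44 chips, eligible: A, D

Derivation:
Contributions: A=42, D=42, E=20
Folded: B, C
Pot levels (distinct totals of non-folded players): 20, 42
Layer 1-20: 20 each from A, D, E = 20*3 = 60 chips; eligible A, D, E
Layer 21-42: 22 each from A, D = 22*2 = 44 chips; eligible A, D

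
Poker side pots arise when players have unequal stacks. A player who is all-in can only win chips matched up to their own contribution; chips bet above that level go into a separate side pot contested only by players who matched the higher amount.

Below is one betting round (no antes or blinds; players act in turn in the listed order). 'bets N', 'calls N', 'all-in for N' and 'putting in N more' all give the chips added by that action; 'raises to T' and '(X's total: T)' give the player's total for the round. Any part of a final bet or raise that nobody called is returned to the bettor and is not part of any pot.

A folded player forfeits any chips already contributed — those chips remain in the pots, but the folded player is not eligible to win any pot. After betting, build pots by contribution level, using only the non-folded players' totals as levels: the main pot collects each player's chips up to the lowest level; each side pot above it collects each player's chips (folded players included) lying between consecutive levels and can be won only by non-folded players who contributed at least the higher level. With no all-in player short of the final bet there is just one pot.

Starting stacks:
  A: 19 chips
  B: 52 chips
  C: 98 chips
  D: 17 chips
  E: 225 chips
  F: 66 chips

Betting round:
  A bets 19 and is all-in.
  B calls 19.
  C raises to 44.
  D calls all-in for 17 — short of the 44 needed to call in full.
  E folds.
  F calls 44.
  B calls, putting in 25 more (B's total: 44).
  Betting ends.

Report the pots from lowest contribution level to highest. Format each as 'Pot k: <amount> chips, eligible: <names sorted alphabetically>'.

Pot 1: 85 chips, eligible: A, B, C, D, F
Pot 2: 8 chips, eligible: A, B, C, F
Pot 3: 75 chips, eligible: B, C, F

Derivation:
Contributions: A=19, B=44, C=44, D=17, F=44
Folded: E
Pot levels (distinct totals of non-folded players): 17, 19, 44
Layer 1-17: 17 each from A, B, C, D, F = 17*5 = 85 chips; eligible A, B, C, D, F
Layer 18-19: 2 each from A, B, C, F = 2*4 = 8 chips; eligible A, B, C, F
Layer 20-44: 25 each from B, C, F = 25*3 = 75 chips; eligible B, C, F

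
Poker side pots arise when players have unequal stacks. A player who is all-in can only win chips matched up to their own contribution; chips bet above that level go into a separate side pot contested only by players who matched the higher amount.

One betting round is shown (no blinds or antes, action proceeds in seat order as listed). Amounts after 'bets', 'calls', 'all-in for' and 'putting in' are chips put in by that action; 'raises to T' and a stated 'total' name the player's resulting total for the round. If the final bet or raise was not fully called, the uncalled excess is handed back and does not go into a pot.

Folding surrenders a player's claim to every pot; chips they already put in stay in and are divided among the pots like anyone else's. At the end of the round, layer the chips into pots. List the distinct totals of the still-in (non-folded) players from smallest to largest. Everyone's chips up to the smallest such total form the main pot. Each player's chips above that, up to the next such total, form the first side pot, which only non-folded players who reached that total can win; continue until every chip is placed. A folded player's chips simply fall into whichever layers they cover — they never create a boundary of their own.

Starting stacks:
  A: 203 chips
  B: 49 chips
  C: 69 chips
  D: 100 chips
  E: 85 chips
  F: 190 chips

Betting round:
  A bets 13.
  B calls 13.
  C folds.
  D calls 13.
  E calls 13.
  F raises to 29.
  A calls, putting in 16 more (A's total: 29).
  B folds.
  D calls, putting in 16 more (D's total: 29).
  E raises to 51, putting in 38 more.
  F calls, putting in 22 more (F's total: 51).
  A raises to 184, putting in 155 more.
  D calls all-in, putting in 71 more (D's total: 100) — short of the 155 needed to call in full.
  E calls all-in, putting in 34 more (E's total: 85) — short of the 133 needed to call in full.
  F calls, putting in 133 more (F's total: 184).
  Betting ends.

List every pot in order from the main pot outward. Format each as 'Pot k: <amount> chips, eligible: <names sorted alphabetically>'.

Contributions: A=184, B=13, D=100, E=85, F=184
Folded: B, C
Pot levels (distinct totals of non-folded players): 85, 100, 184
Layer 1-85: A 85 + B 13 + D 85 + E 85 + F 85 = 353 chips; eligible A, D, E, F
Layer 86-100: 15 each from A, D, F = 15*3 = 45 chips; eligible A, D, F
Layer 101-184: 84 each from A, F = 84*2 = 168 chips; eligible A, F

Pot 1: 353 chips, eligible: A, D, E, F
Pot 2: 45 chips, eligible: A, D, F
Pot 3: 168 chips, eligible: A, F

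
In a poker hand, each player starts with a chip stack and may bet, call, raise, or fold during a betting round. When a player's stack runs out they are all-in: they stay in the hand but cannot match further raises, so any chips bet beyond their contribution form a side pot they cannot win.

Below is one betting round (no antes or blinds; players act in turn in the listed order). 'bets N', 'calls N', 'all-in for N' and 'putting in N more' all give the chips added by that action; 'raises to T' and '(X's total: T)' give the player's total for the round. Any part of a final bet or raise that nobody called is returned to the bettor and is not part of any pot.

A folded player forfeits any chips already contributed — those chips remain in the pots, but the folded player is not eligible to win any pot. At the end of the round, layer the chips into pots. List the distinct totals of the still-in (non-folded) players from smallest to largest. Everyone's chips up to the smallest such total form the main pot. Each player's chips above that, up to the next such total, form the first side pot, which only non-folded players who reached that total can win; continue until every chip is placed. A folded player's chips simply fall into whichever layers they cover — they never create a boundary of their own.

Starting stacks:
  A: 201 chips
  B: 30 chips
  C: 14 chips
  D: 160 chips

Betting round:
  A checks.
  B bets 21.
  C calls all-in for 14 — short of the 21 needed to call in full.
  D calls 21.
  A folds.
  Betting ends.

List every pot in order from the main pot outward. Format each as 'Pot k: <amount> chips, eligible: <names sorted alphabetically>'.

Pot 1: 42 chips, eligible: B, C, D
Pot 2: 14 chips, eligible: B, D

Derivation:
Contributions: B=21, C=14, D=21
Folded: A
Pot levels (distinct totals of non-folded players): 14, 21
Layer 1-14: 14 each from B, C, D = 14*3 = 42 chips; eligible B, C, D
Layer 15-21: 7 each from B, D = 7*2 = 14 chips; eligible B, D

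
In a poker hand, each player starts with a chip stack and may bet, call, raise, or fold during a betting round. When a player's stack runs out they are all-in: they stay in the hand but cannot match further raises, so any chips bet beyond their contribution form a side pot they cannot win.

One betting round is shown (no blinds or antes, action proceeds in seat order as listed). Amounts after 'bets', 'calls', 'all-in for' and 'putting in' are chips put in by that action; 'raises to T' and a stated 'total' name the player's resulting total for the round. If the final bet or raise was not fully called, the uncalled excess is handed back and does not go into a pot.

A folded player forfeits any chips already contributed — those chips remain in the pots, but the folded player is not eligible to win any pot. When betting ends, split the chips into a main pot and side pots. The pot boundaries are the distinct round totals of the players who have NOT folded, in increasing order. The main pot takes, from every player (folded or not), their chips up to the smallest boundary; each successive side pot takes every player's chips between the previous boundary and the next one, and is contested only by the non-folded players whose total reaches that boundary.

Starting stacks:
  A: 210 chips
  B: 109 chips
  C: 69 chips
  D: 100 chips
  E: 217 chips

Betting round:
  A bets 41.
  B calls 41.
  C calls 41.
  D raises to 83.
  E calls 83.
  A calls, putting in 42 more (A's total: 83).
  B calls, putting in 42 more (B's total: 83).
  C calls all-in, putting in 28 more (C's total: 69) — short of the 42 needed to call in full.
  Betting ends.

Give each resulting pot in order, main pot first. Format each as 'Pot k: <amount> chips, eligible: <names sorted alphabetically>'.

Contributions: A=83, B=83, C=69, D=83, E=83
Pot levels (distinct totals of non-folded players): 69, 83
Layer 1-69: 69 each from A, B, C, D, E = 69*5 = 345 chips; eligible A, B, C, D, E
Layer 70-83: 14 each from A, B, D, E = 14*4 = 56 chips; eligible A, B, D, E

Pot 1: 345 chips, eligible: A, B, C, D, E
Pot 2: 56 chips, eligible: A, B, D, E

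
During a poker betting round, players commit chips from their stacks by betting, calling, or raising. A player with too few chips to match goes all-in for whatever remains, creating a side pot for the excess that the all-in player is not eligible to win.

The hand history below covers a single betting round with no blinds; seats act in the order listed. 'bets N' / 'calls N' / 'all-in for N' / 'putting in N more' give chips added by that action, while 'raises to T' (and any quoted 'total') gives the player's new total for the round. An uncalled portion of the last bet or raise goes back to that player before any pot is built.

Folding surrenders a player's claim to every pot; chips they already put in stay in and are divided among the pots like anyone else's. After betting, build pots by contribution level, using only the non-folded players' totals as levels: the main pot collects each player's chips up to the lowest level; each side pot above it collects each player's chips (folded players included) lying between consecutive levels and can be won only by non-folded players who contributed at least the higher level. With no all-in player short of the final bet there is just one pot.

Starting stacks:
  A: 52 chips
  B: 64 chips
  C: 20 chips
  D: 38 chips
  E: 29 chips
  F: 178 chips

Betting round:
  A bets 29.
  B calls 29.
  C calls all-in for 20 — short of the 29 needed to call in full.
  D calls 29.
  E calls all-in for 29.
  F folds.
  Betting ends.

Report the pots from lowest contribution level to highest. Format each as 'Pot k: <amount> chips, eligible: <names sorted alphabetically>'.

Contributions: A=29, B=29, C=20, D=29, E=29
Folded: F
Pot levels (distinct totals of non-folded players): 20, 29
Layer 1-20: 20 each from A, B, C, D, E = 20*5 = 100 chips; eligible A, B, C, D, E
Layer 21-29: 9 each from A, B, D, E = 9*4 = 36 chips; eligible A, B, D, E

Pot 1: 100 chips, eligible: A, B, C, D, E
Pot 2: 36 chips, eligible: A, B, D, E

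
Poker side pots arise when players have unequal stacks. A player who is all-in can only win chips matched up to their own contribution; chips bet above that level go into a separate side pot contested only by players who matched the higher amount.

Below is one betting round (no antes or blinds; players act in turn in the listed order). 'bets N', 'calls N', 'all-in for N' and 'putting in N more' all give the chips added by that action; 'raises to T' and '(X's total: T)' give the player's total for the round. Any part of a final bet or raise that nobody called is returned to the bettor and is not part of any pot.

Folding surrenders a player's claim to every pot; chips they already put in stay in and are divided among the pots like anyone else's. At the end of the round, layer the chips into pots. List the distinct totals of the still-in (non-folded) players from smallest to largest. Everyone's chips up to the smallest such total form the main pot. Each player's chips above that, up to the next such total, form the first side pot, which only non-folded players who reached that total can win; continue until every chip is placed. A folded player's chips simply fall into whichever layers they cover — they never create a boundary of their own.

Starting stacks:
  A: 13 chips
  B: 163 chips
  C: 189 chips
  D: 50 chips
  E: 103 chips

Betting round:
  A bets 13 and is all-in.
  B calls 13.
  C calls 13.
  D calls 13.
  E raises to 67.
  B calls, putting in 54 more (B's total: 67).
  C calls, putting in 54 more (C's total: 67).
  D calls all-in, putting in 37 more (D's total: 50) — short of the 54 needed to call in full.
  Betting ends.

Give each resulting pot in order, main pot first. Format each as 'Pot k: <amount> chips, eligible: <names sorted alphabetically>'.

Pot 1: 65 chips, eligible: A, B, C, D, E
Pot 2: 148 chips, eligible: B, C, D, E
Pot 3: 51 chips, eligible: B, C, E

Derivation:
Contributions: A=13, B=67, C=67, D=50, E=67
Pot levels (distinct totals of non-folded players): 13, 50, 67
Layer 1-13: 13 each from A, B, C, D, E = 13*5 = 65 chips; eligible A, B, C, D, E
Layer 14-50: 37 each from B, C, D, E = 37*4 = 148 chips; eligible B, C, D, E
Layer 51-67: 17 each from B, C, E = 17*3 = 51 chips; eligible B, C, E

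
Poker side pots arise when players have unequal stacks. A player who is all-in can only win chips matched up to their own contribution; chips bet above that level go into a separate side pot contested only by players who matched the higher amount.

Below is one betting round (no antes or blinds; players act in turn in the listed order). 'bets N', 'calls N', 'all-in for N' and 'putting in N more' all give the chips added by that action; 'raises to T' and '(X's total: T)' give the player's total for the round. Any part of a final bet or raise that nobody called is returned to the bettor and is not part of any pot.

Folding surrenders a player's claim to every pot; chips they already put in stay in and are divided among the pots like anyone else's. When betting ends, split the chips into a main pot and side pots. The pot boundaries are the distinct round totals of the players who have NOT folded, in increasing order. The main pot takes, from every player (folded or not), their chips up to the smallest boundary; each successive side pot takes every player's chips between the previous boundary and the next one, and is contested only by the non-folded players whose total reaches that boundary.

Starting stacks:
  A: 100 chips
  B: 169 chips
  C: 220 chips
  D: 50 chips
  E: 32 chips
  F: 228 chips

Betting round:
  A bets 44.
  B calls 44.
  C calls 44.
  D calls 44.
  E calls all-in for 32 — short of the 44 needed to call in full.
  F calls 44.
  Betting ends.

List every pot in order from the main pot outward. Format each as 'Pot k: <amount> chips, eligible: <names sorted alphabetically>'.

Pot 1: 192 chips, eligible: A, B, C, D, E, F
Pot 2: 60 chips, eligible: A, B, C, D, F

Derivation:
Contributions: A=44, B=44, C=44, D=44, E=32, F=44
Pot levels (distinct totals of non-folded players): 32, 44
Layer 1-32: 32 each from A, B, C, D, E, F = 32*6 = 192 chips; eligible A, B, C, D, E, F
Layer 33-44: 12 each from A, B, C, D, F = 12*5 = 60 chips; eligible A, B, C, D, F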